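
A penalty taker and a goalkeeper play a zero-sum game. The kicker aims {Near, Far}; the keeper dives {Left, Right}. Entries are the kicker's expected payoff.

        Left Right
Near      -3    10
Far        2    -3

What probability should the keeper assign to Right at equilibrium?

Row minima: Near → -3, Far → -3; maximin = -3.
Column maxima: Left → 2, Right → 10; minimax = 2.
-3 ≠ 2, so there is no saddle point; optimal play is mixed.
Let the kicker play Near with probability p. Expected payoff against Left: (-3)p + 2(1−p) = −5p + 2; against Right: 10p + (-3)(1−p) = 13p − 3.
Setting these equal: −5p + 2 = 13p − 3 ⇒ −18p = -5 ⇒ p = 5/18, and the value is (-5)·(5/18) + 2 = 11/18.
For the keeper: with q = P(Left), equating Near's and Far's payoffs gives −13q + 10 = 5q − 3 ⇒ q = 13/18.

5/18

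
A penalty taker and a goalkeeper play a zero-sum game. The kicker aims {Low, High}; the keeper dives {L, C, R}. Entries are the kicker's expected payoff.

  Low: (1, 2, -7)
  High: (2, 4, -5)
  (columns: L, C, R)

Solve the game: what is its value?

Row minima: Low → -7, High → -5; maximin = -5.
Column maxima: L → 2, C → 4, R → -5; minimax = -5.
Since maximin = minimax = -5, there is a saddle point and the value is -5.

-5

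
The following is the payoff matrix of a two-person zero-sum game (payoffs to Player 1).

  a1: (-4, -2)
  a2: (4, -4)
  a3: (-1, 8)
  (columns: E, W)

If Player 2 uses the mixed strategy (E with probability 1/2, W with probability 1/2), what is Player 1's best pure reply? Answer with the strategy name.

Expected payoff of a1: (1/2)·(-4) + (1/2)·(-2) = -3.
Expected payoff of a2: (1/2)·4 + (1/2)·(-4) = 0.
Expected payoff of a3: (1/2)·(-1) + (1/2)·8 = 7/2.
The largest is 7/2, so Player 1's best response is a3.

a3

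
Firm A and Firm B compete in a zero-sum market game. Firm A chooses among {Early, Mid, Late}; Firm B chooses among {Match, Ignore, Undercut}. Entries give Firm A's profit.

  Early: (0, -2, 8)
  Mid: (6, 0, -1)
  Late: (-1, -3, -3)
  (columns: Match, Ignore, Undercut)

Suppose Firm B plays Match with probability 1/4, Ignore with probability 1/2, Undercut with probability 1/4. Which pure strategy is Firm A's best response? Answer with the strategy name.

Mid

Expected payoff of Early: (1/4)·0 + (1/2)·(-2) + (1/4)·8 = 1.
Expected payoff of Mid: (1/4)·6 + (1/2)·0 + (1/4)·(-1) = 5/4.
Expected payoff of Late: (1/4)·(-1) + (1/2)·(-3) + (1/4)·(-3) = -5/2.
The largest is 5/4, so Firm A's best response is Mid.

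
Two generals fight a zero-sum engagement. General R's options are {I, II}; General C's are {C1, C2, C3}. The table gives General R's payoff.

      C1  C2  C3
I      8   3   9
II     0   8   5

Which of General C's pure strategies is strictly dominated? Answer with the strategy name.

C3

C1 holds General R's payoff strictly below C3 in every row: 8 < 9, 0 < 5.
So C3 is strictly dominated for General C.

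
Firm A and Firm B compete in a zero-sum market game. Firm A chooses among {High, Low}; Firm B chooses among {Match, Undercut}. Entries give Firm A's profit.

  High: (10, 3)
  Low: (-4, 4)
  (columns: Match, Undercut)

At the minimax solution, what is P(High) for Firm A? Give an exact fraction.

Row minima: High → 3, Low → -4; maximin = 3.
Column maxima: Match → 10, Undercut → 4; minimax = 4.
3 ≠ 4, so there is no saddle point; optimal play is mixed.
Let Firm A play High with probability p. Expected payoff against Match: 10p + (-4)(1−p) = 14p − 4; against Undercut: 3p + 4(1−p) = −p + 4.
Setting these equal: 14p − 4 = −p + 4 ⇒ 15p = 8 ⇒ p = 8/15, and the value is (14)·(8/15) − 4 = 52/15.
For Firm B: with q = P(Match), equating High's and Low's payoffs gives 7q + 3 = −8q + 4 ⇒ q = 1/15.

8/15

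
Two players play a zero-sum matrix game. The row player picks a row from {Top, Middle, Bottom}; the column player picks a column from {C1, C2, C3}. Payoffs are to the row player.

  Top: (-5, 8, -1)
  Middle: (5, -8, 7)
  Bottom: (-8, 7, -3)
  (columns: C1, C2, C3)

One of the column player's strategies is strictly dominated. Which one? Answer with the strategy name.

C3

C1 holds the row player's payoff strictly below C3 in every row: -5 < -1, 5 < 7, -8 < -3.
So C3 is strictly dominated for the column player.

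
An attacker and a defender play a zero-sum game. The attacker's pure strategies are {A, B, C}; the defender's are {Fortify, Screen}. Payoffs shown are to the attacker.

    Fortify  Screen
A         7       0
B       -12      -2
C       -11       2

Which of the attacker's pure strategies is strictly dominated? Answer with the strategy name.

A gives a strictly higher payoff than B against every column: 7 > -12, 0 > -2.
So B is strictly dominated and the attacker never plays it.

B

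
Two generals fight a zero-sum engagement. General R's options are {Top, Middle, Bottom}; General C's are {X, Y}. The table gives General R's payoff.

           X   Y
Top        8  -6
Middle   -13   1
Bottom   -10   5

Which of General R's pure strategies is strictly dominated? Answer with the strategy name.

Bottom gives a strictly higher payoff than Middle against every column: -10 > -13, 5 > 1.
So Middle is strictly dominated and General R never plays it.

Middle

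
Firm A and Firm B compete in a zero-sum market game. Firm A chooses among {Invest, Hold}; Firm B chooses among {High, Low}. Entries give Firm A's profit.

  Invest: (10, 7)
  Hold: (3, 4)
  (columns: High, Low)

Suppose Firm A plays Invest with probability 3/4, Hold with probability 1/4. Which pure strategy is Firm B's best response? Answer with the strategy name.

Low

If Firm B plays High, Firm A's expected payoff is (3/4)·10 + (1/4)·3 = 33/4.
If Firm B plays Low, Firm A's expected payoff is (3/4)·7 + (1/4)·4 = 25/4.
Firm B minimizes Firm A's payoff; the smallest is 25/4, so the best response is Low.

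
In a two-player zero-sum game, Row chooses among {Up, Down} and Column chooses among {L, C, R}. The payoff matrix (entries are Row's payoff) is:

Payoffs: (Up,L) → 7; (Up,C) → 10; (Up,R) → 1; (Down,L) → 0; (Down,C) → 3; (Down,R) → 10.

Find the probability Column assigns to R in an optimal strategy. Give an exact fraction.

Row minima: Up → 1, Down → 0; maximin = 1.
Column maxima: L → 7, C → 10, R → 10; minimax = 7.
1 ≠ 7, so there is no saddle point; optimal play is mixed.
C is strictly dominated by L (it gives Row strictly more in every row), so Column never plays it.
On the remaining 2×2 (Up, Down vs L, R):
Let Row play Up with probability p. Expected payoff against L: 7p + 0(1−p) = 7p; against R: 1p + 10(1−p) = −9p + 10.
Setting these equal: 7p = −9p + 10 ⇒ 16p = 10 ⇒ p = 5/8, and the value is (7)·(5/8) = 35/8.
For Column: with q = P(L), equating Up's and Down's payoffs gives 6q + 1 = −10q + 10 ⇒ q = 9/16.

7/16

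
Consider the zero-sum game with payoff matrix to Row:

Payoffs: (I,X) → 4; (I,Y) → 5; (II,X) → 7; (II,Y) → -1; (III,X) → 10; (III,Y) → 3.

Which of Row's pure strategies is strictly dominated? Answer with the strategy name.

III gives a strictly higher payoff than II against every column: 10 > 7, 3 > -1.
So II is strictly dominated and Row never plays it.

II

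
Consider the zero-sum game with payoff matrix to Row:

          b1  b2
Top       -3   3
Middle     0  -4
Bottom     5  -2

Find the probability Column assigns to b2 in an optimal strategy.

Row minima: Top → -3, Middle → -4, Bottom → -2; maximin = -2.
Column maxima: b1 → 5, b2 → 3; minimax = 3.
-2 ≠ 3, so there is no saddle point; optimal play is mixed.
Middle is strictly dominated by Bottom, so Row never plays it.
On the remaining 2×2 (Top, Bottom vs b1, b2):
Let Row play Top with probability p. Expected payoff against b1: (-3)p + 5(1−p) = −8p + 5; against b2: 3p + (-2)(1−p) = 5p − 2.
Setting these equal: −8p + 5 = 5p − 2 ⇒ −13p = -7 ⇒ p = 7/13, and the value is (-8)·(7/13) + 5 = 9/13.
For Column: with q = P(b1), equating Top's and Bottom's payoffs gives −6q + 3 = 7q − 2 ⇒ q = 5/13.

8/13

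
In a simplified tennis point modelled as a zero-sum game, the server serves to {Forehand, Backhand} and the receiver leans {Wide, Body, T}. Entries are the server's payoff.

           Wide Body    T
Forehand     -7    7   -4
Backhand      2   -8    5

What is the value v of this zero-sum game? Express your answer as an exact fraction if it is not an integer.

Row minima: Forehand → -7, Backhand → -8; maximin = -7.
Column maxima: Wide → 2, Body → 7, T → 5; minimax = 2.
-7 ≠ 2, so there is no saddle point; optimal play is mixed.
T is strictly dominated by Wide (it gives the server strictly more in every row), so the receiver never plays it.
On the remaining 2×2 (Forehand, Backhand vs Wide, Body):
Let the server play Forehand with probability p. Expected payoff against Wide: (-7)p + 2(1−p) = −9p + 2; against Body: 7p + (-8)(1−p) = 15p − 8.
Setting these equal: −9p + 2 = 15p − 8 ⇒ −24p = -10 ⇒ p = 5/12, and the value is (-9)·(5/12) + 2 = -7/4.
For the receiver: with q = P(Wide), equating Forehand's and Backhand's payoffs gives −14q + 7 = 10q − 8 ⇒ q = 5/8.

-7/4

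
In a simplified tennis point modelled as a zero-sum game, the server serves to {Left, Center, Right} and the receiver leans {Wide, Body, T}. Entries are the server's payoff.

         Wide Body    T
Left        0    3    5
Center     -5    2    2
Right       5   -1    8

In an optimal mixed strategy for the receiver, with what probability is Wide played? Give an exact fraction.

4/9

Row minima: Left → 0, Center → -5, Right → -1; maximin = 0.
Column maxima: Wide → 5, Body → 3, T → 8; minimax = 3.
0 ≠ 3, so there is no saddle point; optimal play is mixed.
Center is strictly dominated by Left, so the server never plays it.
T is strictly dominated by Wide (it gives the server strictly more in every row), so the receiver never plays it.
On the remaining 2×2 (Left, Right vs Wide, Body):
Let the server play Left with probability p. Expected payoff against Wide: 0p + 5(1−p) = −5p + 5; against Body: 3p + (-1)(1−p) = 4p − 1.
Setting these equal: −5p + 5 = 4p − 1 ⇒ −9p = -6 ⇒ p = 2/3, and the value is (-5)·(2/3) + 5 = 5/3.
For the receiver: with q = P(Wide), equating Left's and Right's payoffs gives −3q + 3 = 6q − 1 ⇒ q = 4/9.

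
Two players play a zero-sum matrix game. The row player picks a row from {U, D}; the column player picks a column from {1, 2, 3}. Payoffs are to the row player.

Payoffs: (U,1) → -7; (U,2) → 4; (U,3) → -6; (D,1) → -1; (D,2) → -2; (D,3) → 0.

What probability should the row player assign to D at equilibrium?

Row minima: U → -7, D → -2; maximin = -2.
Column maxima: 1 → -1, 2 → 4, 3 → 0; minimax = -1.
-2 ≠ -1, so there is no saddle point; optimal play is mixed.
3 is strictly dominated by 1 (it gives the row player strictly more in every row), so the column player never plays it.
On the remaining 2×2 (U, D vs 1, 2):
Let the row player play U with probability p. Expected payoff against 1: (-7)p + (-1)(1−p) = −6p − 1; against 2: 4p + (-2)(1−p) = 6p − 2.
Setting these equal: −6p − 1 = 6p − 2 ⇒ −12p = -1 ⇒ p = 1/12, and the value is (-6)·(1/12) − 1 = -3/2.
For the column player: with q = P(1), equating U's and D's payoffs gives −11q + 4 = q − 2 ⇒ q = 1/2.

11/12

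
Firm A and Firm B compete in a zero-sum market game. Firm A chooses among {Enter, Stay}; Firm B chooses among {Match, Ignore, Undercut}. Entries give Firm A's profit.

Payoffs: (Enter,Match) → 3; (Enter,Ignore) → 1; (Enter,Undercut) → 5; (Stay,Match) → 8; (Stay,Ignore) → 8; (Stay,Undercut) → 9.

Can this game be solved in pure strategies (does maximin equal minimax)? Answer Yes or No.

Row minima: Enter → 1, Stay → 8; maximin = 8.
Column maxima: Match → 8, Ignore → 8, Undercut → 9; minimax = 8.
maximin = minimax = 8, so a saddle point exists.

Yes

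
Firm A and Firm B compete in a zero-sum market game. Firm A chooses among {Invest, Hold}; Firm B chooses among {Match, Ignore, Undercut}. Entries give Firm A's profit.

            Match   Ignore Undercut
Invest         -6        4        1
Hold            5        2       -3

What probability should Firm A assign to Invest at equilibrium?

8/15

Row minima: Invest → -6, Hold → -3; maximin = -3.
Column maxima: Match → 5, Ignore → 4, Undercut → 1; minimax = 1.
-3 ≠ 1, so there is no saddle point; optimal play is mixed.
Ignore is strictly dominated by Undercut (it gives Firm A strictly more in every row), so Firm B never plays it.
On the remaining 2×2 (Invest, Hold vs Match, Undercut):
Let Firm A play Invest with probability p. Expected payoff against Match: (-6)p + 5(1−p) = −11p + 5; against Undercut: 1p + (-3)(1−p) = 4p − 3.
Setting these equal: −11p + 5 = 4p − 3 ⇒ −15p = -8 ⇒ p = 8/15, and the value is (-11)·(8/15) + 5 = -13/15.
For Firm B: with q = P(Match), equating Invest's and Hold's payoffs gives −7q + 1 = 8q − 3 ⇒ q = 4/15.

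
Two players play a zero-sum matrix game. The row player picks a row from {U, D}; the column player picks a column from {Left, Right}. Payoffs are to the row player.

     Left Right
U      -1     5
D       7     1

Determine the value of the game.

3

Row minima: U → -1, D → 1; maximin = 1.
Column maxima: Left → 7, Right → 5; minimax = 5.
1 ≠ 5, so there is no saddle point; optimal play is mixed.
Let the row player play U with probability p. Expected payoff against Left: (-1)p + 7(1−p) = −8p + 7; against Right: 5p + 1(1−p) = 4p + 1.
Setting these equal: −8p + 7 = 4p + 1 ⇒ −12p = -6 ⇒ p = 1/2, and the value is (-8)·(1/2) + 7 = 3.
For the column player: with q = P(Left), equating U's and D's payoffs gives −6q + 5 = 6q + 1 ⇒ q = 1/3.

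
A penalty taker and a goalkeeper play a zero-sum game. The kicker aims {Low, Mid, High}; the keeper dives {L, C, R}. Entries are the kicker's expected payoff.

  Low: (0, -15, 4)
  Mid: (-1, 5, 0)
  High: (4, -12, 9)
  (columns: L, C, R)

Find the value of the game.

Row minima: Low → -15, Mid → -1, High → -12; maximin = -1.
Column maxima: L → 4, C → 5, R → 9; minimax = 4.
-1 ≠ 4, so there is no saddle point; optimal play is mixed.
Low is strictly dominated by High, so the kicker never plays it.
R is strictly dominated by L (it gives the kicker strictly more in every row), so the keeper never plays it.
On the remaining 2×2 (Mid, High vs L, C):
Let the kicker play Mid with probability p. Expected payoff against L: (-1)p + 4(1−p) = −5p + 4; against C: 5p + (-12)(1−p) = 17p − 12.
Setting these equal: −5p + 4 = 17p − 12 ⇒ −22p = -16 ⇒ p = 8/11, and the value is (-5)·(8/11) + 4 = 4/11.
For the keeper: with q = P(L), equating Mid's and High's payoffs gives −6q + 5 = 16q − 12 ⇒ q = 17/22.

4/11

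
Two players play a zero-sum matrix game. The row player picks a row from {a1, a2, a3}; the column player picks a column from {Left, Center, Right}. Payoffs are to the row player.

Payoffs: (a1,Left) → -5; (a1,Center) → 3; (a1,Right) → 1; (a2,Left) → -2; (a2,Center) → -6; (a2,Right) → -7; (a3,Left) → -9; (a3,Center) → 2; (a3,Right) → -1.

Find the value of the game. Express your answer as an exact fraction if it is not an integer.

Row minima: a1 → -5, a2 → -7, a3 → -9; maximin = -5.
Column maxima: Left → -2, Center → 3, Right → 1; minimax = -2.
-5 ≠ -2, so there is no saddle point; optimal play is mixed.
a3 is strictly dominated by a1, so the row player never plays it.
Center is strictly dominated by Right (it gives the row player strictly more in every row), so the column player never plays it.
On the remaining 2×2 (a1, a2 vs Left, Right):
Let the row player play a1 with probability p. Expected payoff against Left: (-5)p + (-2)(1−p) = −3p − 2; against Right: 1p + (-7)(1−p) = 8p − 7.
Setting these equal: −3p − 2 = 8p − 7 ⇒ −11p = -5 ⇒ p = 5/11, and the value is (-3)·(5/11) − 2 = -37/11.
For the column player: with q = P(Left), equating a1's and a2's payoffs gives −6q + 1 = 5q − 7 ⇒ q = 8/11.

-37/11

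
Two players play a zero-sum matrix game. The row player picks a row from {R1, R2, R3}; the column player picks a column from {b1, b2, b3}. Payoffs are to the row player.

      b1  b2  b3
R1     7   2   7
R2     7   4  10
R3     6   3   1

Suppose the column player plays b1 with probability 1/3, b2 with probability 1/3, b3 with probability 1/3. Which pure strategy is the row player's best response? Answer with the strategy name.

Expected payoff of R1: (1/3)·7 + (1/3)·2 + (1/3)·7 = 16/3.
Expected payoff of R2: (1/3)·7 + (1/3)·4 + (1/3)·10 = 7.
Expected payoff of R3: (1/3)·6 + (1/3)·3 + (1/3)·1 = 10/3.
The largest is 7, so the row player's best response is R2.

R2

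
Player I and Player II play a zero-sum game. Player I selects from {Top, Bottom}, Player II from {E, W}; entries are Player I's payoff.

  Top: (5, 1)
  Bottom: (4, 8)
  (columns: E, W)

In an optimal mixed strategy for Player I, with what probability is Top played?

Row minima: Top → 1, Bottom → 4; maximin = 4.
Column maxima: E → 5, W → 8; minimax = 5.
4 ≠ 5, so there is no saddle point; optimal play is mixed.
Let Player I play Top with probability p. Expected payoff against E: 5p + 4(1−p) = p + 4; against W: 1p + 8(1−p) = −7p + 8.
Setting these equal: p + 4 = −7p + 8 ⇒ 8p = 4 ⇒ p = 1/2, and the value is (1)·(1/2) + 4 = 9/2.
For Player II: with q = P(E), equating Top's and Bottom's payoffs gives 4q + 1 = −4q + 8 ⇒ q = 7/8.

1/2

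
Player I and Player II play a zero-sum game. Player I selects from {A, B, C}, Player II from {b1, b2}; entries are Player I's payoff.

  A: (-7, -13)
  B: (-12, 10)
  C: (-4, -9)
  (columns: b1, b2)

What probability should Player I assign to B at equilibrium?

Row minima: A → -13, B → -12, C → -9; maximin = -9.
Column maxima: b1 → -4, b2 → 10; minimax = -4.
-9 ≠ -4, so there is no saddle point; optimal play is mixed.
A is strictly dominated by C, so Player I never plays it.
On the remaining 2×2 (B, C vs b1, b2):
Let Player I play B with probability p. Expected payoff against b1: (-12)p + (-4)(1−p) = −8p − 4; against b2: 10p + (-9)(1−p) = 19p − 9.
Setting these equal: −8p − 4 = 19p − 9 ⇒ −27p = -5 ⇒ p = 5/27, and the value is (-8)·(5/27) − 4 = -148/27.
For Player II: with q = P(b1), equating B's and C's payoffs gives −22q + 10 = 5q − 9 ⇒ q = 19/27.

5/27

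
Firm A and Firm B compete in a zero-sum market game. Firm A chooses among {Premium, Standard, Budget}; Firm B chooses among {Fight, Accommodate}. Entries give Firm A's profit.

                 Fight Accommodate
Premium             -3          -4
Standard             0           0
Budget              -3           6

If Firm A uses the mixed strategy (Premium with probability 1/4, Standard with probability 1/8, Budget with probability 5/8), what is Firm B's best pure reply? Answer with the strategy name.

Fight

If Firm B plays Fight, Firm A's expected payoff is (1/4)·(-3) + (1/8)·0 + (5/8)·(-3) = -21/8.
If Firm B plays Accommodate, Firm A's expected payoff is (1/4)·(-4) + (1/8)·0 + (5/8)·6 = 11/4.
Firm B minimizes Firm A's payoff; the smallest is -21/8, so the best response is Fight.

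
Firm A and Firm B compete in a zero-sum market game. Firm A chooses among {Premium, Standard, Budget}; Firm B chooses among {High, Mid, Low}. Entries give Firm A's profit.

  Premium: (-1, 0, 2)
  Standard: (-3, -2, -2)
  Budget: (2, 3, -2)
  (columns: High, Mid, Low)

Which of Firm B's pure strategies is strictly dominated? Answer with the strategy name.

Mid

High holds Firm A's payoff strictly below Mid in every row: -1 < 0, -3 < -2, 2 < 3.
So Mid is strictly dominated for Firm B.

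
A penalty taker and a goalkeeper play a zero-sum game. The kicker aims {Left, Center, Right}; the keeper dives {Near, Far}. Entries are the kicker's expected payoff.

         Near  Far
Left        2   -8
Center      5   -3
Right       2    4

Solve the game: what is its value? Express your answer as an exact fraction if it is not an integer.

13/5

Row minima: Left → -8, Center → -3, Right → 2; maximin = 2.
Column maxima: Near → 5, Far → 4; minimax = 4.
2 ≠ 4, so there is no saddle point; optimal play is mixed.
Left is strictly dominated by Center, so the kicker never plays it.
On the remaining 2×2 (Center, Right vs Near, Far):
Let the kicker play Center with probability p. Expected payoff against Near: 5p + 2(1−p) = 3p + 2; against Far: (-3)p + 4(1−p) = −7p + 4.
Setting these equal: 3p + 2 = −7p + 4 ⇒ 10p = 2 ⇒ p = 1/5, and the value is (3)·(1/5) + 2 = 13/5.
For the keeper: with q = P(Near), equating Center's and Right's payoffs gives 8q − 3 = −2q + 4 ⇒ q = 7/10.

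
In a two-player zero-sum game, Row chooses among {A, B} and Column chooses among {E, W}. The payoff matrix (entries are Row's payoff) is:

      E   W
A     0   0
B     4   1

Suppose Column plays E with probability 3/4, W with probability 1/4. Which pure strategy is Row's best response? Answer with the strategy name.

B

Expected payoff of A: (3/4)·0 + (1/4)·0 = 0.
Expected payoff of B: (3/4)·4 + (1/4)·1 = 13/4.
The largest is 13/4, so Row's best response is B.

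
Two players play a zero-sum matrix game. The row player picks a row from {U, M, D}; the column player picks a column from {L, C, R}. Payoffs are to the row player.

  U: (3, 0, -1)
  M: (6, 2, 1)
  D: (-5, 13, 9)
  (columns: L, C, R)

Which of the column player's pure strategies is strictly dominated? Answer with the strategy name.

R holds the row player's payoff strictly below C in every row: -1 < 0, 1 < 2, 9 < 13.
So C is strictly dominated for the column player.

C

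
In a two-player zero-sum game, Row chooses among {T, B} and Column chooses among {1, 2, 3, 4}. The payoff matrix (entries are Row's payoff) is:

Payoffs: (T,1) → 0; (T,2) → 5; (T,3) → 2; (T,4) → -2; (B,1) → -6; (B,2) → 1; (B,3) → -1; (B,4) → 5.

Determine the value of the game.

-12/13

Row minima: T → -2, B → -6; maximin = -2.
Column maxima: 1 → 0, 2 → 5, 3 → 2, 4 → 5; minimax = 0.
-2 ≠ 0, so there is no saddle point; optimal play is mixed.
2 is strictly dominated by 1 (it gives Row strictly more in every row), so Column never plays it.
3 is strictly dominated by 1 (it gives Row strictly more in every row), so Column never plays it.
On the remaining 2×2 (T, B vs 1, 4):
Let Row play T with probability p. Expected payoff against 1: 0p + (-6)(1−p) = 6p − 6; against 4: (-2)p + 5(1−p) = −7p + 5.
Setting these equal: 6p − 6 = −7p + 5 ⇒ 13p = 11 ⇒ p = 11/13, and the value is (6)·(11/13) − 6 = -12/13.
For Column: with q = P(1), equating T's and B's payoffs gives 2q − 2 = −11q + 5 ⇒ q = 7/13.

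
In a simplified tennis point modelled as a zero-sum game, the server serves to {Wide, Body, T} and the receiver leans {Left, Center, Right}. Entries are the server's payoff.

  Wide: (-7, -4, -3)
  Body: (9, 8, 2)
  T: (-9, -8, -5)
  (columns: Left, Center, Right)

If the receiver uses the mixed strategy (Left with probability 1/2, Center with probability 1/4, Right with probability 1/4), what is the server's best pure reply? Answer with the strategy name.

Expected payoff of Wide: (1/2)·(-7) + (1/4)·(-4) + (1/4)·(-3) = -21/4.
Expected payoff of Body: (1/2)·9 + (1/4)·8 + (1/4)·2 = 7.
Expected payoff of T: (1/2)·(-9) + (1/4)·(-8) + (1/4)·(-5) = -31/4.
The largest is 7, so the server's best response is Body.

Body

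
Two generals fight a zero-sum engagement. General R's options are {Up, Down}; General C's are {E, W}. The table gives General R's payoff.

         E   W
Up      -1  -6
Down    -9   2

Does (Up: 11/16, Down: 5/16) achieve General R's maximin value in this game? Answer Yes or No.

Against E this mix gives (11/16)·(-1) + (5/16)·(-9) = -7/2.
Against W this mix gives (11/16)·(-6) + (5/16)·2 = -7/2.
All of General C's active replies (E, W) yield -7/2, and no column does worse for General R. The mix makes General C indifferent and guarantees -7/2, so it is optimal.

Yes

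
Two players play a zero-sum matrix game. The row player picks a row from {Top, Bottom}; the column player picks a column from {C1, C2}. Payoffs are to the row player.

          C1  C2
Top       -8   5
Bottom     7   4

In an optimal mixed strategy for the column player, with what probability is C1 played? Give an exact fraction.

Row minima: Top → -8, Bottom → 4; maximin = 4.
Column maxima: C1 → 7, C2 → 5; minimax = 5.
4 ≠ 5, so there is no saddle point; optimal play is mixed.
Let the row player play Top with probability p. Expected payoff against C1: (-8)p + 7(1−p) = −15p + 7; against C2: 5p + 4(1−p) = p + 4.
Setting these equal: −15p + 7 = p + 4 ⇒ −16p = -3 ⇒ p = 3/16, and the value is (-15)·(3/16) + 7 = 67/16.
For the column player: with q = P(C1), equating Top's and Bottom's payoffs gives −13q + 5 = 3q + 4 ⇒ q = 1/16.

1/16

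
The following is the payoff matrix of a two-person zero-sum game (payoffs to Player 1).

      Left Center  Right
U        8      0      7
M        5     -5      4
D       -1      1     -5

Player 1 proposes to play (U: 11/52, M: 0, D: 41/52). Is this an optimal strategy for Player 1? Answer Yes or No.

No

Against Left this mix gives (11/52)·8 + (41/52)·(-1) = 47/52.
Against Center this mix gives (11/52)·0 + (41/52)·1 = 41/52.
Against Right this mix gives (11/52)·7 + (41/52)·(-5) = -32/13.
Player 2 will play Right, holding Player 1 to -32/13. Shifting weight toward the row that does better against Right would raise this floor (the equalizing mix achieves 7/13 against both Right and Center), so the proposed strategy is not optimal.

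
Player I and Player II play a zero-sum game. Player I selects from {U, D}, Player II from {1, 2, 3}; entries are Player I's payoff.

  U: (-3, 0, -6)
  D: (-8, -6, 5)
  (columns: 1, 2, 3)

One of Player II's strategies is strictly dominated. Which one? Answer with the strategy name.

1 holds Player I's payoff strictly below 2 in every row: -3 < 0, -8 < -6.
So 2 is strictly dominated for Player II.

2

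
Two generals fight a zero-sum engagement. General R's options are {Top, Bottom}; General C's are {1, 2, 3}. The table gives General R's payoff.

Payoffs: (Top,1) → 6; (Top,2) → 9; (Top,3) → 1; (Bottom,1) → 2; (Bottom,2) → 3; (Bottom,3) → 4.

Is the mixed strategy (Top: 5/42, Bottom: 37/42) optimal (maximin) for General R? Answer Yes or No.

Against 1 this mix gives (5/42)·6 + (37/42)·2 = 52/21.
Against 2 this mix gives (5/42)·9 + (37/42)·3 = 26/7.
Against 3 this mix gives (5/42)·1 + (37/42)·4 = 51/14.
General C will play 1, holding General R to 52/21. Shifting weight toward the row that does better against 1 would raise this floor (the equalizing mix achieves 22/7 against both 1 and 3), so the proposed strategy is not optimal.

No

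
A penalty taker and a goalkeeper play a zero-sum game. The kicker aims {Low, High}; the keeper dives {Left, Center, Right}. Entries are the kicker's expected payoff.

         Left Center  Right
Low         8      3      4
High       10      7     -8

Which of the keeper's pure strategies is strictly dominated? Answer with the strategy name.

Center holds the kicker's payoff strictly below Left in every row: 3 < 8, 7 < 10.
So Left is strictly dominated for the keeper.

Left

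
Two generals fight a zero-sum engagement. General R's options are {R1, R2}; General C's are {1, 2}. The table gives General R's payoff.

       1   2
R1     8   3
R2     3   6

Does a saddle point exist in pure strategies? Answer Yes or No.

No

Row minima: R1 → 3, R2 → 3; maximin = 3.
Column maxima: 1 → 8, 2 → 6; minimax = 6.
3 ≠ 6, so no pure-strategy equilibrium exists.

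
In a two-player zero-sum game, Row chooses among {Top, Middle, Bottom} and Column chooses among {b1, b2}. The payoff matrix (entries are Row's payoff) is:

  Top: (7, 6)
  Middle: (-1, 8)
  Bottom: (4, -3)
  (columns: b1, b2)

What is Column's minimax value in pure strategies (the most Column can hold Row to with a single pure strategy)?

7

Column maxima: b1 → 7, b2 → 8.
The smallest of these is 7.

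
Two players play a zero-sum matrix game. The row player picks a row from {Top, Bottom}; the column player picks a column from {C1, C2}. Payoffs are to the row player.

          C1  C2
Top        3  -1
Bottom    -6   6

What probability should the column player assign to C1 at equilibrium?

7/16

Row minima: Top → -1, Bottom → -6; maximin = -1.
Column maxima: C1 → 3, C2 → 6; minimax = 3.
-1 ≠ 3, so there is no saddle point; optimal play is mixed.
Let the row player play Top with probability p. Expected payoff against C1: 3p + (-6)(1−p) = 9p − 6; against C2: (-1)p + 6(1−p) = −7p + 6.
Setting these equal: 9p − 6 = −7p + 6 ⇒ 16p = 12 ⇒ p = 3/4, and the value is (9)·(3/4) − 6 = 3/4.
For the column player: with q = P(C1), equating Top's and Bottom's payoffs gives 4q − 1 = −12q + 6 ⇒ q = 7/16.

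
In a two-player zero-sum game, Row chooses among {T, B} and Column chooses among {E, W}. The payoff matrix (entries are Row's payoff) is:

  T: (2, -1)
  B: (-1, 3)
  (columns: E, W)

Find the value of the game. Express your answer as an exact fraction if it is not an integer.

5/7

Row minima: T → -1, B → -1; maximin = -1.
Column maxima: E → 2, W → 3; minimax = 2.
-1 ≠ 2, so there is no saddle point; optimal play is mixed.
Let Row play T with probability p. Expected payoff against E: 2p + (-1)(1−p) = 3p − 1; against W: (-1)p + 3(1−p) = −4p + 3.
Setting these equal: 3p − 1 = −4p + 3 ⇒ 7p = 4 ⇒ p = 4/7, and the value is (3)·(4/7) − 1 = 5/7.
For Column: with q = P(E), equating T's and B's payoffs gives 3q − 1 = −4q + 3 ⇒ q = 4/7.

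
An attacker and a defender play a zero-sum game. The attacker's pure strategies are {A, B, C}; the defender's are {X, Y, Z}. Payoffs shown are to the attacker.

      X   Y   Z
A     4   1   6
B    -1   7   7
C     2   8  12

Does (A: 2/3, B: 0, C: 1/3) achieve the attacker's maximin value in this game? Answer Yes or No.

Yes

Against X this mix gives (2/3)·4 + (1/3)·2 = 10/3.
Against Y this mix gives (2/3)·1 + (1/3)·8 = 10/3.
Against Z this mix gives (2/3)·6 + (1/3)·12 = 8.
All of the defender's active replies (X, Y) yield 10/3, and no column does worse for the attacker. The mix makes the defender indifferent and guarantees 10/3, so it is optimal.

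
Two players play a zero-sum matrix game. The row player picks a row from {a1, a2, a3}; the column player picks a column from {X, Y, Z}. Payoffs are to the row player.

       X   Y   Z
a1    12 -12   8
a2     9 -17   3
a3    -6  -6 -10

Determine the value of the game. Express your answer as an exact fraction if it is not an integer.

Row minima: a1 → -12, a2 → -17, a3 → -10; maximin = -10.
Column maxima: X → 12, Y → -6, Z → 8; minimax = -6.
-10 ≠ -6, so there is no saddle point; optimal play is mixed.
a2 is strictly dominated by a1, so the row player never plays it.
X is strictly dominated by Z (it gives the row player strictly more in every row), so the column player never plays it.
On the remaining 2×2 (a1, a3 vs Y, Z):
Let the row player play a1 with probability p. Expected payoff against Y: (-12)p + (-6)(1−p) = −6p − 6; against Z: 8p + (-10)(1−p) = 18p − 10.
Setting these equal: −6p − 6 = 18p − 10 ⇒ −24p = -4 ⇒ p = 1/6, and the value is (-6)·(1/6) − 6 = -7.
For the column player: with q = P(Y), equating a1's and a3's payoffs gives −20q + 8 = 4q − 10 ⇒ q = 3/4.

-7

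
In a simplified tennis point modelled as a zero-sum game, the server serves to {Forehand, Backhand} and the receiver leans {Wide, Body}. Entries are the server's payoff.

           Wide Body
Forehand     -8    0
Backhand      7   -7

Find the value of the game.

-28/11

Row minima: Forehand → -8, Backhand → -7; maximin = -7.
Column maxima: Wide → 7, Body → 0; minimax = 0.
-7 ≠ 0, so there is no saddle point; optimal play is mixed.
Let the server play Forehand with probability p. Expected payoff against Wide: (-8)p + 7(1−p) = −15p + 7; against Body: 0p + (-7)(1−p) = 7p − 7.
Setting these equal: −15p + 7 = 7p − 7 ⇒ −22p = -14 ⇒ p = 7/11, and the value is (-15)·(7/11) + 7 = -28/11.
For the receiver: with q = P(Wide), equating Forehand's and Backhand's payoffs gives −8q = 14q − 7 ⇒ q = 7/22.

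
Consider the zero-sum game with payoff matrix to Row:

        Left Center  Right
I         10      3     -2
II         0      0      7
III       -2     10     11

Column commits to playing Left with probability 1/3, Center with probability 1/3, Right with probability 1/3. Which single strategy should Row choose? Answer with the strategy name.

Expected payoff of I: (1/3)·10 + (1/3)·3 + (1/3)·(-2) = 11/3.
Expected payoff of II: (1/3)·0 + (1/3)·0 + (1/3)·7 = 7/3.
Expected payoff of III: (1/3)·(-2) + (1/3)·10 + (1/3)·11 = 19/3.
The largest is 19/3, so Row's best response is III.

III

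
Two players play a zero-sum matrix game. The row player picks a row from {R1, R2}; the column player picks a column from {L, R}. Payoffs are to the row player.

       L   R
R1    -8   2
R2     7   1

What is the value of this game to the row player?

11/8

Row minima: R1 → -8, R2 → 1; maximin = 1.
Column maxima: L → 7, R → 2; minimax = 2.
1 ≠ 2, so there is no saddle point; optimal play is mixed.
Let the row player play R1 with probability p. Expected payoff against L: (-8)p + 7(1−p) = −15p + 7; against R: 2p + 1(1−p) = p + 1.
Setting these equal: −15p + 7 = p + 1 ⇒ −16p = -6 ⇒ p = 3/8, and the value is (-15)·(3/8) + 7 = 11/8.
For the column player: with q = P(L), equating R1's and R2's payoffs gives −10q + 2 = 6q + 1 ⇒ q = 1/16.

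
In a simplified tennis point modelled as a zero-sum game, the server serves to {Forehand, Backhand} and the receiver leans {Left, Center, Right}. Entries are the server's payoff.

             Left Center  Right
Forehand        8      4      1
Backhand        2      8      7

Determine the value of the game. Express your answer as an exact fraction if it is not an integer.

Row minima: Forehand → 1, Backhand → 2; maximin = 2.
Column maxima: Left → 8, Center → 8, Right → 7; minimax = 7.
2 ≠ 7, so there is no saddle point; optimal play is mixed.
Center is strictly dominated by Right (it gives the server strictly more in every row), so the receiver never plays it.
On the remaining 2×2 (Forehand, Backhand vs Left, Right):
Let the server play Forehand with probability p. Expected payoff against Left: 8p + 2(1−p) = 6p + 2; against Right: 1p + 7(1−p) = −6p + 7.
Setting these equal: 6p + 2 = −6p + 7 ⇒ 12p = 5 ⇒ p = 5/12, and the value is (6)·(5/12) + 2 = 9/2.
For the receiver: with q = P(Left), equating Forehand's and Backhand's payoffs gives 7q + 1 = −5q + 7 ⇒ q = 1/2.

9/2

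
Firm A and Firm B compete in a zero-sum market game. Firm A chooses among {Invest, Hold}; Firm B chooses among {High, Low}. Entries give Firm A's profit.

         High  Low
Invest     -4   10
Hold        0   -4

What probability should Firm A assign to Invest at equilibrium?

2/9

Row minima: Invest → -4, Hold → -4; maximin = -4.
Column maxima: High → 0, Low → 10; minimax = 0.
-4 ≠ 0, so there is no saddle point; optimal play is mixed.
Let Firm A play Invest with probability p. Expected payoff against High: (-4)p + 0(1−p) = −4p; against Low: 10p + (-4)(1−p) = 14p − 4.
Setting these equal: −4p = 14p − 4 ⇒ −18p = -4 ⇒ p = 2/9, and the value is (-4)·(2/9) = -8/9.
For Firm B: with q = P(High), equating Invest's and Hold's payoffs gives −14q + 10 = 4q − 4 ⇒ q = 7/9.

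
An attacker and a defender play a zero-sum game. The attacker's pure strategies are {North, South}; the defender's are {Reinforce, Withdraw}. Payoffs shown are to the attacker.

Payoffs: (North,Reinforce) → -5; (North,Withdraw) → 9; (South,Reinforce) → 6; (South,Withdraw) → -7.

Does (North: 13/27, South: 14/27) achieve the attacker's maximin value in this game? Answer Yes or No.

Yes

Against Reinforce this mix gives (13/27)·(-5) + (14/27)·6 = 19/27.
Against Withdraw this mix gives (13/27)·9 + (14/27)·(-7) = 19/27.
All of the defender's active replies (Reinforce, Withdraw) yield 19/27, and no column does worse for the attacker. The mix makes the defender indifferent and guarantees 19/27, so it is optimal.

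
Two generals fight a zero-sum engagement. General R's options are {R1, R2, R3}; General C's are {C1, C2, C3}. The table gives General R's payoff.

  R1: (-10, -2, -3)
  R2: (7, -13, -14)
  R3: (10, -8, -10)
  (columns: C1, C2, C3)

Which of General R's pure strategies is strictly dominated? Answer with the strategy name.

R2

R3 gives a strictly higher payoff than R2 against every column: 10 > 7, -8 > -13, -10 > -14.
So R2 is strictly dominated and General R never plays it.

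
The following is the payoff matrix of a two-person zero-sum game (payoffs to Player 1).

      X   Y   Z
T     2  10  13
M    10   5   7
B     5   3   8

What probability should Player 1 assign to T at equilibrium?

5/13

Row minima: T → 2, M → 5, B → 3; maximin = 5.
Column maxima: X → 10, Y → 10, Z → 13; minimax = 10.
5 ≠ 10, so there is no saddle point; optimal play is mixed.
Z is strictly dominated by Y (it gives Player 1 strictly more in every row), so Player 2 never plays it.
With Z eliminated, B is strictly dominated by M (M gives Player 1 strictly more in every remaining column), so Player 1 never plays it.
On the remaining 2×2 (T, M vs X, Y):
Let Player 1 play T with probability p. Expected payoff against X: 2p + 10(1−p) = −8p + 10; against Y: 10p + 5(1−p) = 5p + 5.
Setting these equal: −8p + 10 = 5p + 5 ⇒ −13p = -5 ⇒ p = 5/13, and the value is (-8)·(5/13) + 10 = 90/13.
For Player 2: with q = P(X), equating T's and M's payoffs gives −8q + 10 = 5q + 5 ⇒ q = 5/13.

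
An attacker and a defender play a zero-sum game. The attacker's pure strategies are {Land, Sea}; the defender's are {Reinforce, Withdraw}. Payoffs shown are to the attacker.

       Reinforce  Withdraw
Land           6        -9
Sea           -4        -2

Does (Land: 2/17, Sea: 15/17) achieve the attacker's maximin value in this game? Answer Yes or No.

Against Reinforce this mix gives (2/17)·6 + (15/17)·(-4) = -48/17.
Against Withdraw this mix gives (2/17)·(-9) + (15/17)·(-2) = -48/17.
All of the defender's active replies (Reinforce, Withdraw) yield -48/17, and no column does worse for the attacker. The mix makes the defender indifferent and guarantees -48/17, so it is optimal.

Yes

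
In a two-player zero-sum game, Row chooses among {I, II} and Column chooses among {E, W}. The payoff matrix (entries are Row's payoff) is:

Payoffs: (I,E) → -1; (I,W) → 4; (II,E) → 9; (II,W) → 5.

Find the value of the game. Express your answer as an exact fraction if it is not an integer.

Row minima: I → -1, II → 5; maximin = 5.
Column maxima: E → 9, W → 5; minimax = 5.
Since maximin = minimax = 5, there is a saddle point and the value is 5.

5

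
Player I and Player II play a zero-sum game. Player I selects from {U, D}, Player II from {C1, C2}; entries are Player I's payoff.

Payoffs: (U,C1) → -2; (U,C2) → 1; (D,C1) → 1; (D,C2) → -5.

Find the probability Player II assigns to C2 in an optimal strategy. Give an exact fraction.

Row minima: U → -2, D → -5; maximin = -2.
Column maxima: C1 → 1, C2 → 1; minimax = 1.
-2 ≠ 1, so there is no saddle point; optimal play is mixed.
Let Player I play U with probability p. Expected payoff against C1: (-2)p + 1(1−p) = −3p + 1; against C2: 1p + (-5)(1−p) = 6p − 5.
Setting these equal: −3p + 1 = 6p − 5 ⇒ −9p = -6 ⇒ p = 2/3, and the value is (-3)·(2/3) + 1 = -1.
For Player II: with q = P(C1), equating U's and D's payoffs gives −3q + 1 = 6q − 5 ⇒ q = 2/3.

1/3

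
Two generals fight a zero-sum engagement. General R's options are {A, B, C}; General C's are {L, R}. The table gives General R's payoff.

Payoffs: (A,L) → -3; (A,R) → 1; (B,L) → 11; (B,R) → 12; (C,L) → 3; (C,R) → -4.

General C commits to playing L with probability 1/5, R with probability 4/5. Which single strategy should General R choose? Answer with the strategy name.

B

Expected payoff of A: (1/5)·(-3) + (4/5)·1 = 1/5.
Expected payoff of B: (1/5)·11 + (4/5)·12 = 59/5.
Expected payoff of C: (1/5)·3 + (4/5)·(-4) = -13/5.
The largest is 59/5, so General R's best response is B.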